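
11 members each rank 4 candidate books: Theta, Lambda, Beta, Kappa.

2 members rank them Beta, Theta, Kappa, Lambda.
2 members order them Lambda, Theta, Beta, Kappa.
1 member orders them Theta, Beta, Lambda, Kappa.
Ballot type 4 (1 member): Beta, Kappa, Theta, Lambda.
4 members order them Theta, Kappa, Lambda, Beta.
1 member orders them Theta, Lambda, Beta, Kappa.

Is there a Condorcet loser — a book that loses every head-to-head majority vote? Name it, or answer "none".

Pairwise majorities:
Theta vs Lambda: Theta, 9–2.
Theta vs Beta: Theta, 8–3.
Theta vs Kappa: Theta is ranked higher on 2+2+1+4+1 = 10 ballots, Kappa on 1. Theta wins 10–1.
Lambda vs Beta: Lambda, 7–4.
Lambda vs Kappa: Kappa, 7–4.
Beta vs Kappa: Beta preferred on 2+2+1+1+1 = 7 ballots; Beta wins 7–4.
No book is winless: Theta beats Lambda; Lambda beats Beta; Beta beats Kappa; Kappa beats Lambda. There is no Condorcet loser.

none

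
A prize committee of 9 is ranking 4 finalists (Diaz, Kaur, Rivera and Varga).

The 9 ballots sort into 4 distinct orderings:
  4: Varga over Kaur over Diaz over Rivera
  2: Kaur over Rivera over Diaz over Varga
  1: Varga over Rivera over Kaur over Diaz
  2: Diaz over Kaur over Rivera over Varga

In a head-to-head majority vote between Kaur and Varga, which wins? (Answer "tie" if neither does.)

Varga

Ballots ranking Kaur above Varga: 2 + 2 = 4.
Ballots ranking Varga above Kaur: 9 − 4 = 5.
Varga wins the head-to-head 5–4.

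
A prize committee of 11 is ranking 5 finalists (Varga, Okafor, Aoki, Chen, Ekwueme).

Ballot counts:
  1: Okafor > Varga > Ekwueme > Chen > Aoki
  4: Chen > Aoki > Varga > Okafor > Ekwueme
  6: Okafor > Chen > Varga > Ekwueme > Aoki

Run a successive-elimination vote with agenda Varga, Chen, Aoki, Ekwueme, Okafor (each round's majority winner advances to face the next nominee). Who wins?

Okafor

Round 1: Varga vs Chen — 1–10, Chen advances.
Round 2: Chen vs Aoki — 11–0, Chen advances.
Round 3: Chen vs Ekwueme — 10–1, Chen advances.
Round 4: Chen vs Okafor — 4–7, Okafor advances.
Okafor survives the agenda.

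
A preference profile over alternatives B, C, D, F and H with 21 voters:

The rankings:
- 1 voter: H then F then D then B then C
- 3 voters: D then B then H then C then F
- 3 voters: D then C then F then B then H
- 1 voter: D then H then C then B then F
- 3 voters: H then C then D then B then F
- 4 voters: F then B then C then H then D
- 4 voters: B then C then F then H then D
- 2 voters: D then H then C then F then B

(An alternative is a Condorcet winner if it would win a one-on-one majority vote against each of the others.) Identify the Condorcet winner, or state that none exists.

Check each pair by majority over 21 ballots:
B vs C: B preferred on 1+3+4+4 = 12 ballots; B wins 12–9.
B vs D: B is ranked higher on 4+4 = 8 ballots, D on 13. D wins 13–8.
B vs F: B, 11–10.
B vs H: B wins 14–7.
C vs D: C, 11–10.
C vs F: C wins 16–5.
C vs H: C preferred on 3+4+4 = 11 ballots; C wins 11–10.
D vs F: D, 12–9.
D vs H: D is ranked higher on 3+3+1+2 = 9 ballots, H on 12. H wins 12–9.
F vs H: F is ranked higher on 3+4+4 = 11 ballots, H on 10. F wins 11–10.
Each alternative drops at least one matchup (B loses to D; C loses to B; D loses to C; F loses to B; H loses to B); the cycle B > C > D > B rules out a Condorcet winner.

none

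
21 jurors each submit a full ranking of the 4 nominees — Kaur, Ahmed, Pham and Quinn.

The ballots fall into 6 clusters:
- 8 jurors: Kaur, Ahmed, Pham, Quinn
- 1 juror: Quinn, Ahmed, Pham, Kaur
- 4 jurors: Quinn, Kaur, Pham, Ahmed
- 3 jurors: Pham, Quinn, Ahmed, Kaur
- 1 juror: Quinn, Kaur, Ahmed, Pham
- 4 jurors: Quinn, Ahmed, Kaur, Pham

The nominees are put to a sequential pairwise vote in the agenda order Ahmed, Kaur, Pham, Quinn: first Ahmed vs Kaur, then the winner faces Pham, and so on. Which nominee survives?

Quinn

Round 1: Ahmed vs Kaur — 8–13, Kaur advances.
Round 2: Kaur vs Pham — 17–4, Kaur advances.
Round 3: Kaur vs Quinn — 8–13, Quinn advances.
The agenda winner is Quinn.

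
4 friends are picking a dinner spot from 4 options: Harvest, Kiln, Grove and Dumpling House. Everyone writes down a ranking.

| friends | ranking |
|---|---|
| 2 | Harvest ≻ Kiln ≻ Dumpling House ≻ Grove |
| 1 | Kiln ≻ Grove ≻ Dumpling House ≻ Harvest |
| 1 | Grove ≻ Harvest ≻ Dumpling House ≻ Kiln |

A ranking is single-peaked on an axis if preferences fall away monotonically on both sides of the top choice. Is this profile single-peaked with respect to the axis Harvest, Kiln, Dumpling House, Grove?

no

Axis positions: Harvest=1, Kiln=2, Dumpling House=3, Grove=4.
Group 1 (peak Harvest at position 1): ranking walks positions 1-2-3-4, expanding outward from the peak — single-peaked.
Group 2: ranking walks positions 2-4-3-1; Grove is ranked above Dumpling House even though Dumpling House lies between Grove and the peak Kiln on the axis — preferences dip and rise again. Not single-peaked.
Group 3: ranking walks positions 4-1-3-2; Harvest is ranked above Dumpling House even though Dumpling House lies between Harvest and the peak Grove on the axis — preferences dip and rise again. Not single-peaked.
Group 2 violates single-peakedness, so the profile is not single-peaked on this axis.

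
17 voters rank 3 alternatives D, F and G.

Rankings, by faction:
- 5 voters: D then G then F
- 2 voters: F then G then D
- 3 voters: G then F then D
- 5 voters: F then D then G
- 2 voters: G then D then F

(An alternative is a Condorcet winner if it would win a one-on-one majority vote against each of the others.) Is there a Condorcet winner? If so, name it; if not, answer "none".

none

Pairwise majorities:
D vs F: F, 10–7.
D–G: D 10–7.
F vs G: G, 10–7.
No alternative is unbeaten: D loses to F; F loses to G; G loses to D. In particular D beats G beats F beats D is a majority cycle — no Condorcet winner exists.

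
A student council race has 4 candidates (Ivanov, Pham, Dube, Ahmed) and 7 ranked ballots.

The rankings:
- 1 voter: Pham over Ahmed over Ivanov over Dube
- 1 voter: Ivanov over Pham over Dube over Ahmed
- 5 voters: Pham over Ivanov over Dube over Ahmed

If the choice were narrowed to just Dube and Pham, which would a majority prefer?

No ballot ranks Dube above Pham: 0.
Ballots ranking Pham above Dube: 7 − 0 = 7.
Pham wins the head-to-head 7–0.

Pham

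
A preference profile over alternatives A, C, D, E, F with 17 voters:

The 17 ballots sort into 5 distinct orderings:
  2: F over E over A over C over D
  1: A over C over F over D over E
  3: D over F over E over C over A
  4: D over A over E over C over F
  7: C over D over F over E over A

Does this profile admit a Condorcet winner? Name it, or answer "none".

none

Pairwise majorities:
A vs C: A is ranked higher on 2+1+4 = 7 ballots, C on 10. C wins 10–7.
A vs D: 3 to 14, D.
A vs E: 5 to 12, E.
A vs F: A preferred on 1+4 = 5 ballots; F wins 12–5.
C vs D: C preferred on 2+1+7 = 10 ballots; C wins 10–7.
C vs E: C preferred on 1+7 = 8 ballots; E wins 9–8.
C vs F: C preferred on 1+4+7 = 12 ballots; C wins 12–5.
D vs E: 15 to 2, D.
D vs F: D preferred on 3+4+7 = 14 ballots; D wins 14–3.
E vs F: E preferred on 4 ballots; F wins 13–4.
Every alternative loses at least once (A loses to C; C loses to E; D loses to C; E loses to D; F loses to C). The majority relation contains the cycle C > D > E > C, so there is no Condorcet winner.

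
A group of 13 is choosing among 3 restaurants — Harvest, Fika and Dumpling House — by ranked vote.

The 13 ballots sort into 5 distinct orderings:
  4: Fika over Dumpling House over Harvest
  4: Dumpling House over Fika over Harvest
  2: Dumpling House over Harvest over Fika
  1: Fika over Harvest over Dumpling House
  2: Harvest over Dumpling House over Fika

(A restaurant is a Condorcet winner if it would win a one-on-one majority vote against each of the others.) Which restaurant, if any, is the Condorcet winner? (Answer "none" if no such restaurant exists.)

Check each pair by majority over 13 ballots:
Harvest vs Fika: Fika wins 9–4.
Harvest vs Dumpling House: Dumpling House, 10–3.
Fika vs Dumpling House: Dumpling House wins 8–5.
Only Dumpling House has no losses; Dumpling House is the Condorcet winner.

Dumpling House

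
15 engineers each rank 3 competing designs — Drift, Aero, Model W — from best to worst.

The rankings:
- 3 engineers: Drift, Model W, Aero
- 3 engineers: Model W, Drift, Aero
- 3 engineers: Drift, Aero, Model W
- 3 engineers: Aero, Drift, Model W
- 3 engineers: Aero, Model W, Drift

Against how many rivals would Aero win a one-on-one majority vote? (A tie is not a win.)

1

Aero against each rival (15 engineers):
Aero vs Drift: Drift wins 9–6.
Aero vs Model W: Aero, 9–6.
Aero beats Model W; loses to Drift — 1 pairwise win.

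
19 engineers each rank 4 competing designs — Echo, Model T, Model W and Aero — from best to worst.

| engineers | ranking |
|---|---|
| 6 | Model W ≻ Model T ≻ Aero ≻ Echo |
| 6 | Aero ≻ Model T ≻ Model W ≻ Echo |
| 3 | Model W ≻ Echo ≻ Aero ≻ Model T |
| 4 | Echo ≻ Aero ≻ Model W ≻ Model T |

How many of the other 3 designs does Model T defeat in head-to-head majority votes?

Model T against each rival (19 engineers):
Model T vs Echo: Model T, 12–7.
Model T vs Model W: 6 to 13, Model W.
Model T vs Aero: Aero wins 13–6.
Model T beats Echo; loses to Model W, Aero — 1 pairwise win.

1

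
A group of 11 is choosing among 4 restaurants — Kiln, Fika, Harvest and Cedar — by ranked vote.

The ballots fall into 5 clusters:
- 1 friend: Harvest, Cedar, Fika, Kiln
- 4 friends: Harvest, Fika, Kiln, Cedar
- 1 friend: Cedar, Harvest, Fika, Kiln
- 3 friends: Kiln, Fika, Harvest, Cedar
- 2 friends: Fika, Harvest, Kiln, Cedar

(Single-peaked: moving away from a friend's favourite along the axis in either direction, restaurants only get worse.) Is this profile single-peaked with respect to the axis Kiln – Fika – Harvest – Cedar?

yes

Axis positions: Kiln=1, Fika=2, Harvest=3, Cedar=4.
Cluster 1 (peak Harvest at position 3): ranking walks positions 3-4-2-1, expanding outward from the peak — single-peaked.
Cluster 2 (peak Harvest at position 3): ranking walks positions 3-2-1-4, expanding outward from the peak — single-peaked.
Cluster 3 (peak Cedar at position 4): ranking walks positions 4-3-2-1, expanding outward from the peak — single-peaked.
Cluster 4 (peak Kiln at position 1): ranking walks positions 1-2-3-4, expanding outward from the peak — single-peaked.
Cluster 5 (peak Fika at position 2): ranking walks positions 2-3-1-4, expanding outward from the peak — single-peaked.
Every ranking is single-peaked on this axis.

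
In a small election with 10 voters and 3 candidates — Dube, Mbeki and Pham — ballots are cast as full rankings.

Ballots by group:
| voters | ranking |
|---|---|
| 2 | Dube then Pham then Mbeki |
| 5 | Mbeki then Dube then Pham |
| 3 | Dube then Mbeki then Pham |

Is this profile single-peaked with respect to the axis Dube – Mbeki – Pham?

no

Axis positions: Dube=1, Mbeki=2, Pham=3.
Group 1: ranking walks positions 1-3-2; Pham is ranked above Mbeki even though Mbeki lies between Pham and the peak Dube on the axis — preferences dip and rise again. Not single-peaked.
Group 2 (peak Mbeki at position 2): ranking walks positions 2-1-3, expanding outward from the peak — single-peaked.
Group 3 (peak Dube at position 1): ranking walks positions 1-2-3, expanding outward from the peak — single-peaked.
Group 1 violates single-peakedness, so the profile is not single-peaked on this axis.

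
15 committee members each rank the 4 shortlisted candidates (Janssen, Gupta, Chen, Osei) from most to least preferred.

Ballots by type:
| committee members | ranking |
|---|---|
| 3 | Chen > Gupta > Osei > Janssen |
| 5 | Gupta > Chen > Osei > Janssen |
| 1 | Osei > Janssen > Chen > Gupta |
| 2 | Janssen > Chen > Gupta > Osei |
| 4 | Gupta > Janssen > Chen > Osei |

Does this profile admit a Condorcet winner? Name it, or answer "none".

Gupta

Pairwise majorities:
Janssen–Gupta: Gupta 12–3.
Janssen–Chen: Chen 8–7.
Janssen vs Osei: 2+4 = 6 for Janssen, 9 for Osei — Osei by 9–6.
Gupta vs Chen: 5+4 = 9 for Gupta, 6 for Chen — Gupta by 9–6.
Gupta vs Osei: 3+5+2+4 = 14 for Gupta, 1 for Osei — Gupta by 14–1.
Chen vs Osei: 14 to 1, Chen.
Gupta beats each of Janssen, Chen, Osei — Gupta is the Condorcet winner.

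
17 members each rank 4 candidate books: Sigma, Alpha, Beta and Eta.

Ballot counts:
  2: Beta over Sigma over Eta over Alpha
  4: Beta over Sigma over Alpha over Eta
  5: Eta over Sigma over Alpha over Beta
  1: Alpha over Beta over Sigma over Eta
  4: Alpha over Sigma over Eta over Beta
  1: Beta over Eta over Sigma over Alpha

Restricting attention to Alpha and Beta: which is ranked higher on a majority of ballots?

Alpha

Ballots ranking Alpha above Beta: 5 + 1 + 4 = 10.
Ballots ranking Beta above Alpha: 17 − 10 = 7.
Alpha wins the head-to-head 10–7.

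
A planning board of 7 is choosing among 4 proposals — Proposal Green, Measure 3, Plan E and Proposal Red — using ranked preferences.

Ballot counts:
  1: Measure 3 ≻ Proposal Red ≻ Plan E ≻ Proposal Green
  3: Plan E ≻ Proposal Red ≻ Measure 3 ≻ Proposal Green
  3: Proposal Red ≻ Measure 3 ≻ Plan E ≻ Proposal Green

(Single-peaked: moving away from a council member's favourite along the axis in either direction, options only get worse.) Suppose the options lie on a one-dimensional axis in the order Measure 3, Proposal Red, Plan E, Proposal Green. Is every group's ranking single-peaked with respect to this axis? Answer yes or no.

Axis positions: Measure 3=1, Proposal Red=2, Plan E=3, Proposal Green=4.
Group 1 (peak Measure 3 at position 1): ranking walks positions 1-2-3-4, expanding outward from the peak — single-peaked.
Group 2 (peak Plan E at position 3): ranking walks positions 3-2-1-4, expanding outward from the peak — single-peaked.
Group 3 (peak Proposal Red at position 2): ranking walks positions 2-1-3-4, expanding outward from the peak — single-peaked.
Every ranking is single-peaked on this axis.

yes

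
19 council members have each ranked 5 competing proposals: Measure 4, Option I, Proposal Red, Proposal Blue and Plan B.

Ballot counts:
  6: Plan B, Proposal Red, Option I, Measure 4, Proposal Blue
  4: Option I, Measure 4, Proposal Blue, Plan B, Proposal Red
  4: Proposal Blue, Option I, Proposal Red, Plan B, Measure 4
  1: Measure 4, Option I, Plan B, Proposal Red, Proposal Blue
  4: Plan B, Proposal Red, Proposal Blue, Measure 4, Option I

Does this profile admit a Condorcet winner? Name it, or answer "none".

Head-to-head results (19 council members):
Measure 4 vs Option I: Option I, 14–5.
Measure 4 vs Proposal Red: Proposal Red, 14–5.
Measure 4–Proposal Blue: Measure 4 11–8.
Measure 4–Plan B: Plan B 14–5.
Option I vs Proposal Red: Proposal Red wins 10–9.
Option I vs Proposal Blue: Option I, 11–8.
Option I vs Plan B: Plan B, 10–9.
Proposal Red vs Proposal Blue: Proposal Red, 11–8.
Proposal Red vs Plan B: Plan B wins 15–4.
Proposal Blue vs Plan B: Plan B wins 11–8.
Plan B wins every pairwise contest, so Plan B is the Condorcet winner.

Plan B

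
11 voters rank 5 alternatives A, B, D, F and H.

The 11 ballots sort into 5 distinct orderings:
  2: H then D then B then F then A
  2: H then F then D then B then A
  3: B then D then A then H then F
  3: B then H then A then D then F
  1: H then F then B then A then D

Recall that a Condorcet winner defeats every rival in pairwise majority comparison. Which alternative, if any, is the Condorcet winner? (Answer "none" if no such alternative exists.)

Pairwise majorities:
A vs B: B, 11–0.
A vs D: D, 7–4.
A vs F: A wins 6–5.
A vs H: H, 8–3.
B vs D: B, 7–4.
B vs F: B wins 8–3.
B–H: B 6–5.
D–F: D 8–3.
D–H: H 8–3.
F vs H: H, 11–0.
B beats each of A, D, F, H — B is the Condorcet winner.

B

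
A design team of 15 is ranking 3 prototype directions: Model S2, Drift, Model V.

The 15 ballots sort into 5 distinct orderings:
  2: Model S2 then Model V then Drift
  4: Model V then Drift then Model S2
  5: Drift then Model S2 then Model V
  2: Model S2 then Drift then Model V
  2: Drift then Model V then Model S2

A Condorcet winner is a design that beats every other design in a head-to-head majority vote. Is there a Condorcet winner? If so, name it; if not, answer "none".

Head-to-head results (15 engineers):
Model S2 vs Drift: 2+2 = 4 for Model S2, 11 for Drift — Drift by 11–4.
Model S2 vs Model V: 9 to 6, Model S2.
Drift vs Model V: 9 to 6, Drift.
Drift defeats every rival head-to-head and is the Condorcet winner.

Drift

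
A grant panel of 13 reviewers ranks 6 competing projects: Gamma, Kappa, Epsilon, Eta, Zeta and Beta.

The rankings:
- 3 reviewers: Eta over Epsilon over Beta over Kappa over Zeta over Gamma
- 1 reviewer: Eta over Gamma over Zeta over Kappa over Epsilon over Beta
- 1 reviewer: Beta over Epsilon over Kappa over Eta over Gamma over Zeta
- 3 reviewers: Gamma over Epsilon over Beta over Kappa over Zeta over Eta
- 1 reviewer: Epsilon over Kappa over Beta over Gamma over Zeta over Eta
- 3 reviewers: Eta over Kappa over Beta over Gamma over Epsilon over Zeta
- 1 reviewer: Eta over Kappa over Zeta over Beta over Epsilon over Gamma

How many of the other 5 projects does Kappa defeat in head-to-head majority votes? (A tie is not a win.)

Kappa against each rival (13 reviewers):
Kappa vs Gamma: 9 to 4, Kappa.
Kappa vs Epsilon: 1+3+1 = 5 for Kappa, 8 for Epsilon — Epsilon by 8–5.
Kappa vs Eta: Eta wins 8–5.
Kappa vs Zeta: Kappa wins 12–1.
Kappa vs Beta: Beta, 7–6.
Kappa beats Gamma, Zeta; loses to Epsilon, Eta, Beta — 2 pairwise wins.

2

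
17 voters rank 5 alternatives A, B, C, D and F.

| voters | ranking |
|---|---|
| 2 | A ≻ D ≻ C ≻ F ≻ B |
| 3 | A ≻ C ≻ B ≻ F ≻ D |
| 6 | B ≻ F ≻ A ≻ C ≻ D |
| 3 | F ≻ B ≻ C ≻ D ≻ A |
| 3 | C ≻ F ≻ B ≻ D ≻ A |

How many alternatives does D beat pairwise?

D against each rival (17 voters):
D–A: A 11–6.
D vs B: D is ranked higher on 2 ballots, B on 15. B wins 15–2.
D vs C: C, 15–2.
D vs F: 2 to 15, F.
D beats no one; loses to A, B, C, F — 0 pairwise wins.

0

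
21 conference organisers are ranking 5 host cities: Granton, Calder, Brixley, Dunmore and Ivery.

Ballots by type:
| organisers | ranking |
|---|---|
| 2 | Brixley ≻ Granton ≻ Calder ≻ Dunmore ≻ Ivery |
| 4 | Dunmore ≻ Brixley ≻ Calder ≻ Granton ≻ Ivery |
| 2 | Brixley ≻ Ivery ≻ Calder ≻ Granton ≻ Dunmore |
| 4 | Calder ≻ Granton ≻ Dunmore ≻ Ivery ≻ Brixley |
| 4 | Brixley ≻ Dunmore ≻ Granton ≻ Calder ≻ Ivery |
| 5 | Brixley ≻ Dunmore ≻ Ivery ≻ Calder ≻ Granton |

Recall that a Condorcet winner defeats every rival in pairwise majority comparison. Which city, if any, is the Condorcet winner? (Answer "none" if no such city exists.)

Brixley

Pairwise majorities:
Granton vs Calder: Calder wins 15–6.
Granton vs Brixley: Brixley wins 17–4.
Granton–Dunmore: Dunmore 13–8.
Granton–Ivery: Granton 14–7.
Calder vs Brixley: Brixley wins 17–4.
Calder vs Dunmore: Dunmore wins 13–8.
Calder–Ivery: Calder 14–7.
Brixley vs Dunmore: Brixley wins 13–8.
Brixley vs Ivery: Brixley wins 17–4.
Dunmore–Ivery: Dunmore 19–2.
Brixley defeats every rival head-to-head and is the Condorcet winner.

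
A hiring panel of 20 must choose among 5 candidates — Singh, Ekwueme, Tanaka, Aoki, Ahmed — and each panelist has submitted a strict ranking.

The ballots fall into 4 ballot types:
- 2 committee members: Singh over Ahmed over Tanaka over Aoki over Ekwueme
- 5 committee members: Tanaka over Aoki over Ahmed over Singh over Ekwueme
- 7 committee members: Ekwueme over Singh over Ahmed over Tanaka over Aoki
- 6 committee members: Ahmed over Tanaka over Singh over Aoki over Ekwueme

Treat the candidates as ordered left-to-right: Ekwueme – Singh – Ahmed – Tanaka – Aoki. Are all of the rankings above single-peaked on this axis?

Axis positions: Ekwueme=1, Singh=2, Ahmed=3, Tanaka=4, Aoki=5.
Ballot type 1 (peak Singh at position 2): ranking walks positions 2-3-4-5-1, expanding outward from the peak — single-peaked.
Ballot type 2 (peak Tanaka at position 4): ranking walks positions 4-5-3-2-1, expanding outward from the peak — single-peaked.
Ballot type 3 (peak Ekwueme at position 1): ranking walks positions 1-2-3-4-5, expanding outward from the peak — single-peaked.
Ballot type 4 (peak Ahmed at position 3): ranking walks positions 3-4-2-5-1, expanding outward from the peak — single-peaked.
Every ranking is single-peaked on this axis.

yes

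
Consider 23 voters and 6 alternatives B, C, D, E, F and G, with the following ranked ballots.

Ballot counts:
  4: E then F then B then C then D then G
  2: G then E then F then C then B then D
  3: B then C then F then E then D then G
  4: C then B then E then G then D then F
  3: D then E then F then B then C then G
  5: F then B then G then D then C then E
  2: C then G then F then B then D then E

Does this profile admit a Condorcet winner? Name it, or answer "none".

Pairwise majorities:
B vs C: B preferred on 4+3+3+5 = 15 ballots; B wins 15–8.
B vs D: 20 to 3, B.
B vs E: B wins 14–9.
B vs F: F, 16–7.
B vs G: B is ranked higher on 4+3+4+3+5 = 19 ballots, G on 4. B wins 19–4.
C vs D: C, 15–8.
C vs E: C is ranked higher on 3+4+5+2 = 14 ballots, E on 9. C wins 14–9.
C vs F: 9 to 14, F.
C vs G: 4+3+4+3+2 = 16 for C, 7 for G — C by 16–7.
D vs E: 3+5+2 = 10 for D, 13 for E — E by 13–10.
D vs F: 4+3 = 7 for D, 16 for F — F by 16–7.
D vs G: G wins 13–10.
E vs F: E, 13–10.
E vs G: E wins 14–9.
F vs G: 4+3+3+5 = 15 for F, 8 for G — F by 15–8.
Every alternative loses at least once (B loses to F; C loses to B; D loses to B; E loses to B; F loses to E; G loses to B). The majority relation contains the cycle B > E > F > B, so there is no Condorcet winner.

none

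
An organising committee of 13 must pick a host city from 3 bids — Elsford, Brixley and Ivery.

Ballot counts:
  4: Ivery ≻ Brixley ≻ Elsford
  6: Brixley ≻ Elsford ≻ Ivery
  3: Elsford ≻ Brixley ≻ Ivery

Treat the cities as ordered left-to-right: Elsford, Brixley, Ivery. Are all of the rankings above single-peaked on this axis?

yes

Axis positions: Elsford=1, Brixley=2, Ivery=3.
Bloc 1 (peak Ivery at position 3): ranking walks positions 3-2-1, expanding outward from the peak — single-peaked.
Bloc 2 (peak Brixley at position 2): ranking walks positions 2-1-3, expanding outward from the peak — single-peaked.
Bloc 3 (peak Elsford at position 1): ranking walks positions 1-2-3, expanding outward from the peak — single-peaked.
Every ranking is single-peaked on this axis.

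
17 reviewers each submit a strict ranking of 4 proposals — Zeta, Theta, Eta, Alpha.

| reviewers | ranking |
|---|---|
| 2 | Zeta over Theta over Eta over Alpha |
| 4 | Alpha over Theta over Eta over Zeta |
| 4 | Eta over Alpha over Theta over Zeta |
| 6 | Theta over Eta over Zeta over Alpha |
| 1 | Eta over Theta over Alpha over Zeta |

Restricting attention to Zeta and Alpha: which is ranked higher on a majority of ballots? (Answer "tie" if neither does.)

Alpha

Ballots ranking Zeta above Alpha: 2 + 6 = 8.
Ballots ranking Alpha above Zeta: 17 − 8 = 9.
Alpha wins the head-to-head 9–8.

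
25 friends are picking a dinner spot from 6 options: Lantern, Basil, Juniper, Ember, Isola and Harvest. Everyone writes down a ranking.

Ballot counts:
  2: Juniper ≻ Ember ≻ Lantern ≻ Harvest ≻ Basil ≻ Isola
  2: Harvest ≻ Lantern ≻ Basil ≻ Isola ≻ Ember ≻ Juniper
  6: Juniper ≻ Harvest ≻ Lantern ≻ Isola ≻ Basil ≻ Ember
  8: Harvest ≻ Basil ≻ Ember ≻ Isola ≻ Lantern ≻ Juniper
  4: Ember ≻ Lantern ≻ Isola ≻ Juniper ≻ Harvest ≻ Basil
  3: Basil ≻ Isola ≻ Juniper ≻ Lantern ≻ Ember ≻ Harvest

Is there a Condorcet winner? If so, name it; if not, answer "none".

Check each pair by majority over 25 ballots:
Lantern vs Basil: Lantern wins 14–11.
Lantern vs Juniper: Lantern, 14–11.
Lantern vs Ember: Ember wins 14–11.
Lantern vs Isola: Lantern wins 14–11.
Lantern vs Harvest: Harvest wins 16–9.
Basil vs Juniper: Basil, 13–12.
Basil vs Ember: Basil wins 19–6.
Basil vs Isola: Basil, 15–10.
Basil vs Harvest: Harvest wins 22–3.
Juniper vs Ember: Ember, 14–11.
Juniper vs Isola: Isola, 17–8.
Juniper vs Harvest: Juniper, 15–10.
Ember vs Isola: Ember wins 14–11.
Ember vs Harvest: Harvest, 16–9.
Isola vs Harvest: Harvest, 18–7.
No restaurant is unbeaten: Lantern loses to Ember; Basil loses to Lantern; Juniper loses to Lantern; Ember loses to Basil; Isola loses to Lantern; Harvest loses to Juniper. In particular Lantern beats Basil beats Ember beats Lantern is a majority cycle — no Condorcet winner exists.

none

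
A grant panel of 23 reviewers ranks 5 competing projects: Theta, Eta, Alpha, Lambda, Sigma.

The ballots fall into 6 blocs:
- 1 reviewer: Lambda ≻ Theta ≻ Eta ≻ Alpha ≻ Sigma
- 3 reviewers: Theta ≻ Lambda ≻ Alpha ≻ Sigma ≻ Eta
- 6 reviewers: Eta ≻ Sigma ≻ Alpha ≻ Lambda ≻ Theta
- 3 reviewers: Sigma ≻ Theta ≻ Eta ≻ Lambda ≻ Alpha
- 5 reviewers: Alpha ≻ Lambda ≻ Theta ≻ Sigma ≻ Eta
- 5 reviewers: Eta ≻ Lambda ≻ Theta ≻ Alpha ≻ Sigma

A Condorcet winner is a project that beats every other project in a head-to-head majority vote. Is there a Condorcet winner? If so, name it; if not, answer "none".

none

Head-to-head results (23 reviewers):
Theta–Eta: Theta 12–11.
Theta vs Alpha: Theta wins 12–11.
Theta vs Lambda: Lambda, 17–6.
Theta vs Sigma: Theta, 14–9.
Eta vs Alpha: Eta, 15–8.
Eta vs Lambda: Eta, 14–9.
Eta vs Sigma: Eta, 12–11.
Alpha vs Lambda: Lambda, 12–11.
Alpha vs Sigma: Alpha wins 14–9.
Lambda–Sigma: Lambda 14–9.
No project is unbeaten: Theta loses to Lambda; Eta loses to Theta; Alpha loses to Theta; Lambda loses to Eta; Sigma loses to Theta. In particular Theta > Eta > Lambda > Theta is a majority cycle — no Condorcet winner exists.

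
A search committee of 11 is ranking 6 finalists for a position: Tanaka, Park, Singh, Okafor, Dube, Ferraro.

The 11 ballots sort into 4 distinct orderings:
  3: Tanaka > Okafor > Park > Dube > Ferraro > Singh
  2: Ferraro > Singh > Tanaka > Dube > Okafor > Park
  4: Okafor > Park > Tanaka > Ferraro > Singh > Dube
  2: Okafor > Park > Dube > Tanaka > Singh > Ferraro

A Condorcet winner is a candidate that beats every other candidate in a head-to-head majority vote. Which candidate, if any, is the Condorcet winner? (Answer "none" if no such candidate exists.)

Okafor

Check each pair by majority over 11 ballots:
Tanaka vs Park: Park wins 6–5.
Tanaka vs Singh: Tanaka wins 9–2.
Tanaka vs Okafor: Tanaka is ranked higher on 3+2 = 5 ballots, Okafor on 6. Okafor wins 6–5.
Tanaka–Dube: Tanaka 9–2.
Tanaka vs Ferraro: Tanaka wins 9–2.
Park vs Singh: 9 to 2, Park.
Park vs Okafor: 0 for Park, 11 for Okafor — Okafor by 11–0.
Park–Dube: Park 9–2.
Park vs Ferraro: Park, 9–2.
Singh vs Okafor: Okafor wins 9–2.
Singh–Dube: Singh 6–5.
Singh–Ferraro: Ferraro 9–2.
Okafor vs Dube: Okafor wins 9–2.
Okafor vs Ferraro: Okafor is ranked higher on 3+4+2 = 9 ballots, Ferraro on 2. Okafor wins 9–2.
Dube vs Ferraro: Dube preferred on 3+2 = 5 ballots; Ferraro wins 6–5.
Only Okafor has no losses; Okafor is the Condorcet winner.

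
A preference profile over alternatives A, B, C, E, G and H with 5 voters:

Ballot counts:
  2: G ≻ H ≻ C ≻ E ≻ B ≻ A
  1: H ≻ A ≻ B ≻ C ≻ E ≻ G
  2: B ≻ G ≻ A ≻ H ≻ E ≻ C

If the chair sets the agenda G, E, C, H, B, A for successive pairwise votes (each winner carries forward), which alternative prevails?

Round 1: G vs E — 4–1, G advances.
Round 2: G vs C — 4–1, G advances.
Round 3: G vs H — 4–1, G advances.
Round 4: G vs B — 2–3, B advances.
Round 5: B vs A — 4–1, B advances.
B survives the agenda.

B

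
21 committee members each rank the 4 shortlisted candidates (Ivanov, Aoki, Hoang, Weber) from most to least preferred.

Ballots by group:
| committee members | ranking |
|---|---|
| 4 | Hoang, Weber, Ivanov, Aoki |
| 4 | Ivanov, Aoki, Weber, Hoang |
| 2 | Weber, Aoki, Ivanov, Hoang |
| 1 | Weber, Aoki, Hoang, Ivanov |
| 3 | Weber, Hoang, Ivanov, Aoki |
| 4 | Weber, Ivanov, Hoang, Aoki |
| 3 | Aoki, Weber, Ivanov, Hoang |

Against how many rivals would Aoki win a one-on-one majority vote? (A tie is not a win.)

0

Aoki against each rival (21 committee members):
Aoki–Ivanov: Ivanov 15–6.
Aoki vs Hoang: Hoang, 11–10.
Aoki vs Weber: Weber, 14–7.
Aoki beats no one; loses to Ivanov, Hoang, Weber — 0 pairwise wins.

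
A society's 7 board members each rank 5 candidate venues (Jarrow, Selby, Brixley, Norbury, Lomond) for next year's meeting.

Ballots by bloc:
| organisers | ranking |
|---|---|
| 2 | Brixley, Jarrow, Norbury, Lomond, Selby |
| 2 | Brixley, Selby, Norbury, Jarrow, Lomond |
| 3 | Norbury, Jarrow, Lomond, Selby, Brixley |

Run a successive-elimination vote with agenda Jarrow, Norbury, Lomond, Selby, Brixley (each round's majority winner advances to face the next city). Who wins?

Brixley

Round 1: Jarrow vs Norbury — 2–5, Norbury advances.
Round 2: Norbury vs Lomond — 7–0, Norbury advances.
Round 3: Norbury vs Selby — 5–2, Norbury advances.
Round 4: Norbury vs Brixley — 3–4, Brixley advances.
The agenda winner is Brixley.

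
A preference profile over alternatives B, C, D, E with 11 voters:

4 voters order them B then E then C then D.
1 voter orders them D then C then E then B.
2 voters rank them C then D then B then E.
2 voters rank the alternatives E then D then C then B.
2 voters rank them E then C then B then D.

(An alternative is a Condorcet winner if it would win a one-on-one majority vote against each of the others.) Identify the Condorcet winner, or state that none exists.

Check each pair by majority over 11 ballots:
B vs C: C wins 7–4.
B vs D: B preferred on 4+2 = 6 ballots; B wins 6–5.
B vs E: 4+2 = 6 for B, 5 for E — B by 6–5.
C vs D: 8 to 3, C.
C vs E: E, 8–3.
D vs E: 1+2 = 3 for D, 8 for E — E by 8–3.
Every alternative loses at least once (B loses to C; C loses to E; D loses to B; E loses to B). The majority relation contains the cycle B > E > C > B, so there is no Condorcet winner.

none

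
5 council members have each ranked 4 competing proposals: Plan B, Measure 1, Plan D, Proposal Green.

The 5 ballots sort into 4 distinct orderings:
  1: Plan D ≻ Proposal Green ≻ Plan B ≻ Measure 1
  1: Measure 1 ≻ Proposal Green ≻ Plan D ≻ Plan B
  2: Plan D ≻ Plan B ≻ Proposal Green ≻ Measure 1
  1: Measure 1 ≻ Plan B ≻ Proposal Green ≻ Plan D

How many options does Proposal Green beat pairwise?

1

Proposal Green against each rival (5 council members):
Proposal Green vs Plan B: Plan B, 3–2.
Proposal Green vs Measure 1: Proposal Green wins 3–2.
Proposal Green vs Plan D: Plan D, 3–2.
Proposal Green beats Measure 1; loses to Plan B, Plan D — 1 pairwise win.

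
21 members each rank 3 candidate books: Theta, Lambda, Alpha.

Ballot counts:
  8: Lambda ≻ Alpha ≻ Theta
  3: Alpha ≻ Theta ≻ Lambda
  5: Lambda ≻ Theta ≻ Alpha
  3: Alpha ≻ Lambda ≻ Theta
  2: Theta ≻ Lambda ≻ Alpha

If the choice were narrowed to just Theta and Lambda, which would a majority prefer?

Ballots ranking Theta above Lambda: 3 + 2 = 5.
Ballots ranking Lambda above Theta: 21 − 5 = 16.
Lambda wins the head-to-head 16–5.

Lambda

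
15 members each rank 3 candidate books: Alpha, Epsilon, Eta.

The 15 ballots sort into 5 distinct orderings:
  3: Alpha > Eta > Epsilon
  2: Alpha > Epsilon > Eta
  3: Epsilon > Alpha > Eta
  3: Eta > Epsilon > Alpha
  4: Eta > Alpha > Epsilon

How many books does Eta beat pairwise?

Eta against each rival (15 members):
Eta vs Alpha: Alpha, 8–7.
Eta vs Epsilon: Eta, 10–5.
Eta beats Epsilon; loses to Alpha — 1 pairwise win.

1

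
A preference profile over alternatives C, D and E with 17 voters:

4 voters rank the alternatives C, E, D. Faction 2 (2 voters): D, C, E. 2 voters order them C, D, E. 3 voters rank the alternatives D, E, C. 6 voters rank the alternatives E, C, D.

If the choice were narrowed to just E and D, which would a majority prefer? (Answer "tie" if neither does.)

Ballots ranking E above D: 4 + 6 = 10.
Ballots ranking D above E: 17 − 10 = 7.
E wins the head-to-head 10–7.

E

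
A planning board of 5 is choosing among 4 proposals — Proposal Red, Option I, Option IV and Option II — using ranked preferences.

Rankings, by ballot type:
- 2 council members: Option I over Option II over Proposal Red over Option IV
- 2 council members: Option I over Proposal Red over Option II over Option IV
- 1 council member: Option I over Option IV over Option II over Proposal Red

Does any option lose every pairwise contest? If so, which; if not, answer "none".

Option IV

Pairwise majorities:
Proposal Red–Option I: Option I 5–0.
Proposal Red vs Option IV: Proposal Red preferred on 2+2 = 4 ballots; Proposal Red wins 4–1.
Proposal Red vs Option II: Proposal Red preferred on 2 ballots; Option II wins 3–2.
Option I vs Option IV: Option I is ranked higher on 2+2+1 = 5 ballots, Option IV on 0. Option I wins 5–0.
Option I vs Option II: Option I, 5–0.
Option IV vs Option II: Option IV preferred on 1 ballot; Option II wins 4–1.
Option IV is beaten in every head-to-head and is the Condorcet loser.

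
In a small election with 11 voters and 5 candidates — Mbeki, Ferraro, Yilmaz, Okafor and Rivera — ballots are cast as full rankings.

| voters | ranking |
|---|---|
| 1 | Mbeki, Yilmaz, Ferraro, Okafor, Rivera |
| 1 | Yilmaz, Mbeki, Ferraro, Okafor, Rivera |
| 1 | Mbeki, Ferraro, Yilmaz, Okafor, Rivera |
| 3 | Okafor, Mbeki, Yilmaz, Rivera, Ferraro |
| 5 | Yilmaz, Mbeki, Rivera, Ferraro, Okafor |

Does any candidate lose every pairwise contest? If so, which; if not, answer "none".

none

Head-to-head results (11 voters):
Mbeki–Ferraro: Mbeki 11–0.
Mbeki vs Yilmaz: 5 to 6, Yilmaz.
Mbeki vs Okafor: Mbeki, 8–3.
Mbeki vs Rivera: Mbeki, 11–0.
Ferraro vs Yilmaz: Yilmaz, 10–1.
Ferraro vs Okafor: 8 to 3, Ferraro.
Ferraro–Rivera: Rivera 8–3.
Yilmaz vs Okafor: Yilmaz preferred on 1+1+1+5 = 8 ballots; Yilmaz wins 8–3.
Yilmaz vs Rivera: Yilmaz wins 11–0.
Okafor vs Rivera: Okafor, 6–5.
Every candidate wins at least one matchup (Mbeki beats Ferraro; Ferraro beats Okafor; Yilmaz beats Mbeki; Okafor beats Rivera; Rivera beats Ferraro), so there is no Condorcet loser.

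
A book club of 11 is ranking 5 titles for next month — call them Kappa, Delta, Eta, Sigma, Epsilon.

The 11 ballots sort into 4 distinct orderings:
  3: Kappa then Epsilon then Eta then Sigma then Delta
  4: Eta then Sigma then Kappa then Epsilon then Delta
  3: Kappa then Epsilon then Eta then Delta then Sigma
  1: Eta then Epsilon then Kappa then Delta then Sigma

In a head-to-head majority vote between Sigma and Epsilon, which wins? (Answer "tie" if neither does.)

Epsilon

Ballots ranking Sigma above Epsilon: 4.
Ballots ranking Epsilon above Sigma: 11 − 4 = 7.
Epsilon wins the head-to-head 7–4.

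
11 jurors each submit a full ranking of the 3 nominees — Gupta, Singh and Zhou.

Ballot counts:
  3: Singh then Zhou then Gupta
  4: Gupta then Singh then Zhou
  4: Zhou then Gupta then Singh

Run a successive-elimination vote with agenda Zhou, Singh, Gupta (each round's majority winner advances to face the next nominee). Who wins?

Gupta

Round 1: Zhou vs Singh — 4–7, Singh advances.
Round 2: Singh vs Gupta — 3–8, Gupta advances.
Gupta survives the agenda.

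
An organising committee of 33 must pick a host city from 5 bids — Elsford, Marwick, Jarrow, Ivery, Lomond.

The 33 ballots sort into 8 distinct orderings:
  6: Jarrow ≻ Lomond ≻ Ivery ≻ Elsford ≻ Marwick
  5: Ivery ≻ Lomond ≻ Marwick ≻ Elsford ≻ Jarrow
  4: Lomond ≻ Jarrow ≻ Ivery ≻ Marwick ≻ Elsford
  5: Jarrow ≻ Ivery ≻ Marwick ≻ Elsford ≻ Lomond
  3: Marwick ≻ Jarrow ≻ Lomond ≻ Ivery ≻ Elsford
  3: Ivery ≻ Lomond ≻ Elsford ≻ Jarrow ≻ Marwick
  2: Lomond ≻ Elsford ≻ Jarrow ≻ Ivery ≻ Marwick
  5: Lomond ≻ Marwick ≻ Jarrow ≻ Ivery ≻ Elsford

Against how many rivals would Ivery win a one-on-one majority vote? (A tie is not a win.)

2

Ivery against each rival (33 organisers):
Ivery vs Elsford: Ivery wins 31–2.
Ivery vs Marwick: Ivery wins 25–8.
Ivery vs Jarrow: Ivery preferred on 5+3 = 8 ballots; Jarrow wins 25–8.
Ivery vs Lomond: Ivery is ranked higher on 5+5+3 = 13 ballots, Lomond on 20. Lomond wins 20–13.
Ivery beats Elsford, Marwick; loses to Jarrow, Lomond — 2 pairwise wins.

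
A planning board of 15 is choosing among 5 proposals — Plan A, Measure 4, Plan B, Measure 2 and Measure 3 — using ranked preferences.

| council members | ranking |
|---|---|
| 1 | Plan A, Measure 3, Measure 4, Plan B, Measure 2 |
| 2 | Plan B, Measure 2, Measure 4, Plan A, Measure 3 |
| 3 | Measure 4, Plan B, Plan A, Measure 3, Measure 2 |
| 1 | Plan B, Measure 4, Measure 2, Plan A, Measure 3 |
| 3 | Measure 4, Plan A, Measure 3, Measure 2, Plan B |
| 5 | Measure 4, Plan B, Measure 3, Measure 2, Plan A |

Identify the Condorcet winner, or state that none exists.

Check each pair by majority over 15 ballots:
Plan A vs Measure 4: Measure 4 wins 14–1.
Plan A vs Plan B: Plan B, 11–4.
Plan A–Measure 2: Measure 2 8–7.
Plan A–Measure 3: Plan A 10–5.
Measure 4 vs Plan B: Measure 4, 12–3.
Measure 4 vs Measure 2: Measure 4, 13–2.
Measure 4 vs Measure 3: Measure 4, 14–1.
Plan B–Measure 2: Plan B 12–3.
Plan B–Measure 3: Plan B 11–4.
Measure 2 vs Measure 3: Measure 3, 12–3.
Measure 4 wins every pairwise contest, so Measure 4 is the Condorcet winner.

Measure 4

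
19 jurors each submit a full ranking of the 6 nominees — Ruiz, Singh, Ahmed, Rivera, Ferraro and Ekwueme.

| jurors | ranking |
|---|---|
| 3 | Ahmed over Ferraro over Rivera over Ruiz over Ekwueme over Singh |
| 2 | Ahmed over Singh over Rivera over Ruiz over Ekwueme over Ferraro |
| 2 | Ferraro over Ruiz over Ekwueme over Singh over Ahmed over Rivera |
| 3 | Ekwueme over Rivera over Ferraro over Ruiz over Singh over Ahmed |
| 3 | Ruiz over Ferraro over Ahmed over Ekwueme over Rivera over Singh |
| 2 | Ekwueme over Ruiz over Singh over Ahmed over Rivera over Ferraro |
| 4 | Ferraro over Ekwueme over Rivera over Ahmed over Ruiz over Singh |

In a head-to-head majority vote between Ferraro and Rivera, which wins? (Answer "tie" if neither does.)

Ferraro

Ballots ranking Ferraro above Rivera: 3 + 2 + 3 + 4 = 12.
Ballots ranking Rivera above Ferraro: 19 − 12 = 7.
Ferraro wins the head-to-head 12–7.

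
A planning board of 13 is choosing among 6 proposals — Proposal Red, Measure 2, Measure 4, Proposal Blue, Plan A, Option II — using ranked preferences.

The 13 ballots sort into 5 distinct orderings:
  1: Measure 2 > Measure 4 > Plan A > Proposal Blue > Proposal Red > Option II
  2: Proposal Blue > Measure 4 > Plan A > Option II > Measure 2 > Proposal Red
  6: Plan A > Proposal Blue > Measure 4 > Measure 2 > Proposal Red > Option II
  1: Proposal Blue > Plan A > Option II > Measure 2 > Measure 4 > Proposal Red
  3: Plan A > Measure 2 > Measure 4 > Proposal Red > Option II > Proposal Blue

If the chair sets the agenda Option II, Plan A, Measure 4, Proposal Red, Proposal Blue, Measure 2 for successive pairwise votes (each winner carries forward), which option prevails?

Round 1: Option II vs Plan A — 0–13, Plan A advances.
Round 2: Plan A vs Measure 4 — 10–3, Plan A advances.
Round 3: Plan A vs Proposal Red — 13–0, Plan A advances.
Round 4: Plan A vs Proposal Blue — 10–3, Plan A advances.
Round 5: Plan A vs Measure 2 — 12–1, Plan A advances.
Plan A survives the agenda.

Plan A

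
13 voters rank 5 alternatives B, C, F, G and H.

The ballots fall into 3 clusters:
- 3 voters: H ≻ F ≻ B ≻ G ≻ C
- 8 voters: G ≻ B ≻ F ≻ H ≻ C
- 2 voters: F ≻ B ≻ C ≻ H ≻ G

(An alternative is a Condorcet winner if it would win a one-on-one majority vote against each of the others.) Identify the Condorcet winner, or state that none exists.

Check each pair by majority over 13 ballots:
B vs C: B preferred on 3+8+2 = 13 ballots; B wins 13–0.
B vs F: 8 to 5, B.
B vs G: 5 to 8, G.
B vs H: B preferred on 8+2 = 10 ballots; B wins 10–3.
C vs F: C is ranked higher on 0 ballots, F on 13. F wins 13–0.
C vs G: 2 to 11, G.
C vs H: C is ranked higher on 2 ballots, H on 11. H wins 11–2.
F vs G: 5 to 8, G.
F vs H: F is ranked higher on 8+2 = 10 ballots, H on 3. F wins 10–3.
G vs H: G preferred on 8 ballots; G wins 8–5.
G wins every pairwise contest, so G is the Condorcet winner.

G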